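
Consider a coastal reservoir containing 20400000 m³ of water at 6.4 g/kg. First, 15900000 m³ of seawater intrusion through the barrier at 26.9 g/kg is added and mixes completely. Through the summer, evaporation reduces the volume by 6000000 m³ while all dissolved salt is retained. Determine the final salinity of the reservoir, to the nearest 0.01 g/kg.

18.42 g/kg

After mixing: salt = 20,400,000×6.4 + 15,900,000×26.9 = 558,270,000; volume = 36,300,000 m³
After evaporation: salt unchanged = 558,270,000; volume = 36,300,000 − 6,000,000 = 30,300,000 m³
S = 558,270,000 / 30,300,000 = 18.4248 g/kg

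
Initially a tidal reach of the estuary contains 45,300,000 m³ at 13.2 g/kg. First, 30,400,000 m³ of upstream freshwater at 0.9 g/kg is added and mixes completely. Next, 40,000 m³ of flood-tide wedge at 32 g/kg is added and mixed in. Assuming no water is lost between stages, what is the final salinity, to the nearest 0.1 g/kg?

Conserving salt mass:
Initial salt = 45,300,000×13.2 = 597,960,000
After stage 1: salt = 597,960,000 + 30,400,000×0.9 = 625,320,000; volume = 75,700,000 m³; S = 8.261 g/kg
After stage 2: salt = 625,320,000 + 40,000×32 = 626,600,000; volume = 75,740,000 m³
S = 626,600,000 / 75,740,000 = 8.273 g/kg

8.3 g/kg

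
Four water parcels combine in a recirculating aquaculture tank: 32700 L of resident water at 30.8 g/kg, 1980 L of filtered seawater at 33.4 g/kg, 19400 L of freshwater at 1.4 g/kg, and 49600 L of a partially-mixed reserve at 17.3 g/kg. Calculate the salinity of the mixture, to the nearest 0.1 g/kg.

Conserving salt mass:
salt = 32,700×30.8 + 1,980×33.4 + 19,400×1.4 + 49,600×17.3 = 1,007,160 + 66,132 + 27,160 + 858,080 = 1,958,532
volume = 32,700 + 1,980 + 19,400 + 49,600 = 103,680 L
S = 1,958,532 / 103,680 = 18.89 g/kg

18.9 g/kg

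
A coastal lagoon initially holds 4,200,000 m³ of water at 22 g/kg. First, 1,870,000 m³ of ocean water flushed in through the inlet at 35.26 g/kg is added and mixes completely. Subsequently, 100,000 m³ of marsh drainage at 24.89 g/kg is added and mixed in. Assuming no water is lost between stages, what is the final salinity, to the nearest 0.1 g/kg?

Weighted by volume,
Initial salt = 4,200,000×22 = 92,400,000
After stage 1: salt = 92,400,000 + 1,870,000×35.26 = 158,336,200; volume = 6,070,000 m³; S = 26.085 g/kg
After stage 2: salt = 158,336,200 + 100,000×24.89 = 160,825,200; volume = 6,170,000 m³
S = 160,825,200 / 6,170,000 = 26.0657 g/kg

26.1 g/kg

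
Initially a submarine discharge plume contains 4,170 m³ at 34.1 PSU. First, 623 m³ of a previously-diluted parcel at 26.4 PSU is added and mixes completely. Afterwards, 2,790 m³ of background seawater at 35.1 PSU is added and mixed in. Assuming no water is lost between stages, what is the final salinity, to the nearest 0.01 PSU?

Mass of salt is conserved:
Initial salt = 4,170×34.1 = 142,197
After stage 1: salt = 142,197 + 623×26.4 = 158,644.2; volume = 4,793 m³; S = 33.099 PSU
After stage 2: salt = 158,644.2 + 2,790×35.1 = 256,573.2; volume = 7,583 m³
S = 256,573.2 / 7,583 = 33.8353 PSU

33.84 PSU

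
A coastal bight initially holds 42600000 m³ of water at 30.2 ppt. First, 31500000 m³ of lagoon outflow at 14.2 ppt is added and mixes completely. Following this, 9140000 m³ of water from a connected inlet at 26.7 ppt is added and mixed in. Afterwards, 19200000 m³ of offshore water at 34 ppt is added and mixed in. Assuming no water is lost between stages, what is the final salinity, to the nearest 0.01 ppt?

Conserving salt mass:
Initial salt = 42,600,000×30.2 = 1,286,520,000
After stage 1: salt = 1,286,520,000 + 31,500,000×14.2 = 1,733,820,000; volume = 74,100,000 m³; S = 23.398 ppt
After stage 2: salt = 1,733,820,000 + 9,140,000×26.7 = 1,977,858,000; volume = 83,240,000 m³; S = 23.761 ppt
After stage 3: salt = 1,977,858,000 + 19,200,000×34 = 2,630,658,000; volume = 102,440,000 m³
S = 2,630,658,000 / 102,440,000 = 25.68 ppt

25.68 ppt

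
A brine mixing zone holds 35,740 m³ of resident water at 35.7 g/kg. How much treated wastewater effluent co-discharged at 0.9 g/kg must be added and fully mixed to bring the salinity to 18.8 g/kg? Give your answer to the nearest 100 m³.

33700 m³

Salt balance: 35,740×35.7 + V×0.9 = (35,740+V)×18.8
1,275,918 + 0.9V = 671,912 + 18.8V
604,006 = 17.9V
V = 33,743.35 m³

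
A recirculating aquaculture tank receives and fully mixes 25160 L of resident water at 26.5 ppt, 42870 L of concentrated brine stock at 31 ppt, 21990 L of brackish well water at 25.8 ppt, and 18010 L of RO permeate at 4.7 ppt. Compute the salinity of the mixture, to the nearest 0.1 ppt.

24.5 ppt

Mass of salt is conserved:
salt = 25,160×26.5 + 42,870×31 + 21,990×25.8 + 18,010×4.7 = 666,740 + 1,328,970 + 567,342 + 84,647 = 2,647,699
volume = 25,160 + 42,870 + 21,990 + 18,010 = 108,030 L
S = 2,647,699 / 108,030 = 24.509 ppt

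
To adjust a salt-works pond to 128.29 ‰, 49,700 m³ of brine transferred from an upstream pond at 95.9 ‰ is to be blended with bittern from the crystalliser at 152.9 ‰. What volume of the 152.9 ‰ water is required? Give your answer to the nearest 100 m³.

65400 m³

Salt balance: 49,700×95.9 + V×152.9 = (49,700+V)×128.29
4,766,230 + 152.9V = 6,376,013 + 128.29V
1,609,783 = 24.61V
V = 65,411.74 m³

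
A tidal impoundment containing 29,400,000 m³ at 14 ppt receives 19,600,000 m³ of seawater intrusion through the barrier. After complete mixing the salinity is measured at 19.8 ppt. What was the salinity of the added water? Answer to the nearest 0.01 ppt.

Salt balance: 29,400,000×14 + 19,600,000×S = 49,000,000×19.8
411,600,000 + 19,600,000·S = 970,200,000
S = (970,200,000 − 411,600,000) / 19,600,000 = 28.5 ppt

28.50 ppt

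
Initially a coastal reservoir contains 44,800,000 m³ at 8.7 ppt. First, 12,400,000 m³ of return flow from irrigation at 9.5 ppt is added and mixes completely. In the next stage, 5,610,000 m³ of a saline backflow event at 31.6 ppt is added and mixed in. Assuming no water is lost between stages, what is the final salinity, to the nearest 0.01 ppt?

Conserving salt mass:
Initial salt = 44,800,000×8.7 = 389,760,000
After stage 1: salt = 389,760,000 + 12,400,000×9.5 = 507,560,000; volume = 57,200,000 m³; S = 8.873 ppt
After stage 2: salt = 507,560,000 + 5,610,000×31.6 = 684,836,000; volume = 62,810,000 m³
S = 684,836,000 / 62,810,000 = 10.9033 ppt

10.90 ppt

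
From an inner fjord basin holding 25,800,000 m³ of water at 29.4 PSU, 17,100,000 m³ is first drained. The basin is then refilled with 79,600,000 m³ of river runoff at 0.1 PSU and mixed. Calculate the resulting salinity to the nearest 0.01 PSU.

Remaining after removal: 8,700,000 m³ at 29.4 PSU (salt = 255,780,000)
After addition: salt = 255,780,000 + 79,600,000×0.1 = 263,740,000; volume = 88,300,000 m³
S = 263,740,000 / 88,300,000 = 2.9869 PSU

2.99 PSU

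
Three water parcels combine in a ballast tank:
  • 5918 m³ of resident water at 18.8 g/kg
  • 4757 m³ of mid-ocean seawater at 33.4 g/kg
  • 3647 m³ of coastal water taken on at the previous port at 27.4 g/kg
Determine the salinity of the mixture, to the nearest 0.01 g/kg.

25.84 g/kg

Mass of salt is conserved:
salt = 5,918×18.8 + 4,757×33.4 + 3,647×27.4 = 111,258.4 + 158,883.8 + 99,927.8 = 370,070
volume = 5,918 + 4,757 + 3,647 = 14,322 m³
S = 370,070 / 14,322 = 25.8393 g/kg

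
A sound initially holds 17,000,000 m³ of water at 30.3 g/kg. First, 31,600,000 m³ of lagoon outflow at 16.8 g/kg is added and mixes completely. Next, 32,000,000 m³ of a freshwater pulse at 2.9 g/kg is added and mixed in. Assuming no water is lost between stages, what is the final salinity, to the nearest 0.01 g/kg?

Salt balance:
Initial salt = 17,000,000×30.3 = 515,100,000
After stage 1: salt = 515,100,000 + 31,600,000×16.8 = 1,045,980,000; volume = 48,600,000 m³; S = 21.522 g/kg
After stage 2: salt = 1,045,980,000 + 32,000,000×2.9 = 1,138,780,000; volume = 80,600,000 m³
S = 1,138,780,000 / 80,600,000 = 14.1288 g/kg

14.13 g/kg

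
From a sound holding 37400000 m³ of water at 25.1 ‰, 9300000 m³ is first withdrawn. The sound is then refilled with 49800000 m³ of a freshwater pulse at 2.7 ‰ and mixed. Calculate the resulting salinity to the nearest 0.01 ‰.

10.78 ‰

Remaining after removal: 28,100,000 m³ at 25.1 ‰ (salt = 705,310,000)
After addition: salt = 705,310,000 + 49,800,000×2.7 = 839,770,000; volume = 77,900,000 m³
S = 839,770,000 / 77,900,000 = 10.7801 ‰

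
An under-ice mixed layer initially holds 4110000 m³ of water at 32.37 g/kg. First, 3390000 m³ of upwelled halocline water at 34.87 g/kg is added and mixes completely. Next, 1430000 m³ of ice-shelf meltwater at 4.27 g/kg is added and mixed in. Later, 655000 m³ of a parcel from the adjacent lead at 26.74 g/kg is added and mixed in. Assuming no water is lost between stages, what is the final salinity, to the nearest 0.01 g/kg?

Weighted by volume,
Initial salt = 4,110,000×32.37 = 133,040,700
After stage 1: salt = 133,040,700 + 3,390,000×34.87 = 251,250,000; volume = 7,500,000 m³; S = 33.5 g/kg
After stage 2: salt = 251,250,000 + 1,430,000×4.27 = 257,356,100; volume = 8,930,000 m³; S = 28.819 g/kg
After stage 3: salt = 257,356,100 + 655,000×26.74 = 274,870,800; volume = 9,585,000 m³
S = 274,870,800 / 9,585,000 = 28.6772 g/kg

28.68 g/kg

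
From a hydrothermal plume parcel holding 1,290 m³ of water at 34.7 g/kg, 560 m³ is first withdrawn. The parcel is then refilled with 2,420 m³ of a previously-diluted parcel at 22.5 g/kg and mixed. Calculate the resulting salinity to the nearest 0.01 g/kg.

25.33 g/kg

Remaining after removal: 730 m³ at 34.7 g/kg (salt = 25,331)
After addition: salt = 25,331 + 2,420×22.5 = 79,781; volume = 3,150 m³
S = 79,781 / 3,150 = 25.3273 g/kg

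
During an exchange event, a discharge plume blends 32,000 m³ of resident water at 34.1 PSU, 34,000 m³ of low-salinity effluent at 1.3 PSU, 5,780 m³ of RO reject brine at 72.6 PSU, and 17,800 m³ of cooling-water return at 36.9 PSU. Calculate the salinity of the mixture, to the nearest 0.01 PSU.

24.69 PSU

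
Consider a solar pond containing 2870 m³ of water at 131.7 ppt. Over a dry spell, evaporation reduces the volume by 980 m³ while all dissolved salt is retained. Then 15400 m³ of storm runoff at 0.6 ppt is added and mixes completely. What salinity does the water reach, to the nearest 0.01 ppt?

22.40 ppt

After evaporation: salt = 2,870×131.7 = 377,979; volume = 2,870 − 980 = 1,890 m³
After mixing: salt = 377,979 + 15,400×0.6 = 387,219; volume = 1,890 + 15,400 = 17,290 m³
S = 387,219 / 17,290 = 22.3955 ppt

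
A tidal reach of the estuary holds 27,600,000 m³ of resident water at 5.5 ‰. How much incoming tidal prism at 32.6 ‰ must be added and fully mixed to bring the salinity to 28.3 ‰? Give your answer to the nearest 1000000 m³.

146000000 m³

Salt balance: 27,600,000×5.5 + V×32.6 = (27,600,000+V)×28.3
151,800,000 + 32.6V = 781,080,000 + 28.3V
629,280,000 = 4.3V
V = 146,344,186.05 m³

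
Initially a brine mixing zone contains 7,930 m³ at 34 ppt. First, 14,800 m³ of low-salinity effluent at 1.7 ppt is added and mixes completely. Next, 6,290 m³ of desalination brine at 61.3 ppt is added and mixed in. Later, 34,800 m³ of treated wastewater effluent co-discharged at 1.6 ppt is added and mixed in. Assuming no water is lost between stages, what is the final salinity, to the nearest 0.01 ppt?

Mass of salt is conserved:
Initial salt = 7,930×34 = 269,620
After stage 1: salt = 269,620 + 14,800×1.7 = 294,780; volume = 22,730 m³; S = 12.969 ppt
After stage 2: salt = 294,780 + 6,290×61.3 = 680,357; volume = 29,020 m³; S = 23.444 ppt
After stage 3: salt = 680,357 + 34,800×1.6 = 736,037; volume = 63,820 m³
S = 736,037 / 63,820 = 11.533 ppt

11.53 ppt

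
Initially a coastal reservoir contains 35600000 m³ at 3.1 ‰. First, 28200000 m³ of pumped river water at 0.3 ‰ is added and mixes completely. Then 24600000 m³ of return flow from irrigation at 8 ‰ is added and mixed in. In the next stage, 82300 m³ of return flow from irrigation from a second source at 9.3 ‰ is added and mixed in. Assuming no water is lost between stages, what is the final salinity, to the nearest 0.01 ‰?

3.58 ‰

Conserving salt mass:
Initial salt = 35,600,000×3.1 = 110,360,000
After stage 1: salt = 110,360,000 + 28,200,000×0.3 = 118,820,000; volume = 63,800,000 m³; S = 1.862 ‰
After stage 2: salt = 118,820,000 + 24,600,000×8 = 315,620,000; volume = 88,400,000 m³; S = 3.57 ‰
After stage 3: salt = 315,620,000 + 82,300×9.3 = 316,385,390; volume = 88,482,300 m³
S = 316,385,390 / 88,482,300 = 3.5757 ‰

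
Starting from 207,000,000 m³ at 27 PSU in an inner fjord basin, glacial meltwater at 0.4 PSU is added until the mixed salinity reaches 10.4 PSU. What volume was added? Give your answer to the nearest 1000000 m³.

344000000 m³

Salt balance: 207,000,000×27 + V×0.4 = (207,000,000+V)×10.4
5,589,000,000 + 0.4V = 2,152,800,000 + 10.4V
3,436,200,000 = 10V
V = 343,620,000 m³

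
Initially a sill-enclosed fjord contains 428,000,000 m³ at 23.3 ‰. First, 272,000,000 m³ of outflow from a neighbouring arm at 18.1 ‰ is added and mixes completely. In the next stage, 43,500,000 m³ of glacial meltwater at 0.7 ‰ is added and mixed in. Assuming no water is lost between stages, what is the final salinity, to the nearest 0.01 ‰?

20.08 ‰

Weighted by volume,
Initial salt = 428,000,000×23.3 = 9,972,400,000
After stage 1: salt = 9,972,400,000 + 272,000,000×18.1 = 14,895,600,000; volume = 700,000,000 m³; S = 21.279 ‰
After stage 2: salt = 14,895,600,000 + 43,500,000×0.7 = 14,926,050,000; volume = 743,500,000 m³
S = 14,926,050,000 / 743,500,000 = 20.0754 ‰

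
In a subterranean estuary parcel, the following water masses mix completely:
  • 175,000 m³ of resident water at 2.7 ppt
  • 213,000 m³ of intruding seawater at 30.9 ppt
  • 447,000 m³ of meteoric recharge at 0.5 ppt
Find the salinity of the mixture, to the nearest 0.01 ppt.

8.72 ppt

Conserving salt mass:
salt = 175,000×2.7 + 213,000×30.9 + 447,000×0.5 = 472,500 + 6,581,700 + 223,500 = 7,277,700
volume = 175,000 + 213,000 + 447,000 = 835,000 m³
S = 7,277,700 / 835,000 = 8.7158 ppt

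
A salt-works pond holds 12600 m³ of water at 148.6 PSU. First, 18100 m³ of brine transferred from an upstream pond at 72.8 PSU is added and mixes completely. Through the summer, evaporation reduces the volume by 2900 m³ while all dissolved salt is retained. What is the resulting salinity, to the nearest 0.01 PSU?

After mixing: salt = 12,600×148.6 + 18,100×72.8 = 3,190,040; volume = 30,700 m³
After evaporation: salt unchanged = 3,190,040; volume = 30,700 − 2,900 = 27,800 m³
S = 3,190,040 / 27,800 = 114.7496 PSU

114.75 PSU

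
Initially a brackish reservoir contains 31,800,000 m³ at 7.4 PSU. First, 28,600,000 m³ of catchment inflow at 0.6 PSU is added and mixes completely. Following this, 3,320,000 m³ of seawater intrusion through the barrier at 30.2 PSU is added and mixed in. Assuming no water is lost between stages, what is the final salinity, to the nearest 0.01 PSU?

5.54 PSU

Weighted by volume,
Initial salt = 31,800,000×7.4 = 235,320,000
After stage 1: salt = 235,320,000 + 28,600,000×0.6 = 252,480,000; volume = 60,400,000 m³; S = 4.18 PSU
After stage 2: salt = 252,480,000 + 3,320,000×30.2 = 352,744,000; volume = 63,720,000 m³
S = 352,744,000 / 63,720,000 = 5.5358 PSU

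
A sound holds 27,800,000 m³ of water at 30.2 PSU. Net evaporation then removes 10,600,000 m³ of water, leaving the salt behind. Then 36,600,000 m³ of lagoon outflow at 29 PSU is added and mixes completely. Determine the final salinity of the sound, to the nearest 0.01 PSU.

After evaporation: salt = 27,800,000×30.2 = 839,560,000; volume = 27,800,000 − 10,600,000 = 17,200,000 m³
After mixing: salt = 839,560,000 + 36,600,000×29 = 1,900,960,000; volume = 17,200,000 + 36,600,000 = 53,800,000 m³
S = 1,900,960,000 / 53,800,000 = 35.3338 PSU

35.33 PSU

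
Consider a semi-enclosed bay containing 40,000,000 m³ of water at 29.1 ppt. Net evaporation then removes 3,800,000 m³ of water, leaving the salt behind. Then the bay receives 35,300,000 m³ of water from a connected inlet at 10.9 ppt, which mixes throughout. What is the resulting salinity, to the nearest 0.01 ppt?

21.66 ppt

After evaporation: salt = 40,000,000×29.1 = 1,164,000,000; volume = 40,000,000 − 3,800,000 = 36,200,000 m³
After mixing: salt = 1,164,000,000 + 35,300,000×10.9 = 1,548,770,000; volume = 36,200,000 + 35,300,000 = 71,500,000 m³
S = 1,548,770,000 / 71,500,000 = 21.6611 ppt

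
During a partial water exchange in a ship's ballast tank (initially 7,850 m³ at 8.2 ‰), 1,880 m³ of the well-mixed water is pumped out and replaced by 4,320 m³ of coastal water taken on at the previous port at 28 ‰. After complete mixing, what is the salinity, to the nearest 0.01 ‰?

16.51 ‰

Remaining after removal: 5,970 m³ at 8.2 ‰ (salt = 48,954)
After addition: salt = 48,954 + 4,320×28 = 169,914; volume = 10,290 m³
S = 169,914 / 10,290 = 16.5125 ‰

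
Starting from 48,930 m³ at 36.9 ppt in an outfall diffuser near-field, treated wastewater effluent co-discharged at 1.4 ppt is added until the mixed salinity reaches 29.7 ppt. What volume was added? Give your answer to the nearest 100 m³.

Salt balance: 48,930×36.9 + V×1.4 = (48,930+V)×29.7
1,805,517 + 1.4V = 1,453,221 + 29.7V
352,296 = 28.3V
V = 12,448.62 m³

12400 m³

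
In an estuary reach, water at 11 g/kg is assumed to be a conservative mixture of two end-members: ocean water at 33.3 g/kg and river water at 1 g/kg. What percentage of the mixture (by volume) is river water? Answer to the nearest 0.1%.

69.0%

Let f be the freshwater fraction. Salt balance per unit volume:
f×1 + (1−f)×33.3 = 11
f = (33.3 − 11) / (33.3 − 1) = 22.3/32.3 = 0.6904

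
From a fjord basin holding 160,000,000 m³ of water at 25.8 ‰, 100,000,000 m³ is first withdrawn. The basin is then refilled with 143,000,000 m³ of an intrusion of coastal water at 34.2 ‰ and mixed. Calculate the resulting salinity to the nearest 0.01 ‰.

Remaining after removal: 60,000,000 m³ at 25.8 ‰ (salt = 1,548,000,000)
After addition: salt = 1,548,000,000 + 143,000,000×34.2 = 6,438,600,000; volume = 203,000,000 m³
S = 6,438,600,000 / 203,000,000 = 31.7172 ‰

31.72 ‰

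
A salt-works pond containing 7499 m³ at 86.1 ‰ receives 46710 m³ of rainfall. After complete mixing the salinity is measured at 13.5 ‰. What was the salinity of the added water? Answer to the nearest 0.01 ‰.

1.84 ‰

Salt balance: 7,499×86.1 + 46,710×S = 54,209×13.5
645,663.9 + 46,710·S = 731,821.5
S = (731,821.5 − 645,663.9) / 46,710 = 1.8445 ‰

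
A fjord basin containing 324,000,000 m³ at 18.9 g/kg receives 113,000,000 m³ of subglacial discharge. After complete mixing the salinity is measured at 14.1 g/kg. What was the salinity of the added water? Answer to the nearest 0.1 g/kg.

Salt balance: 324,000,000×18.9 + 113,000,000×S = 437,000,000×14.1
6,123,600,000 + 113,000,000·S = 6,161,700,000
S = (6,161,700,000 − 6,123,600,000) / 113,000,000 = 0.3372 g/kg

0.3 g/kg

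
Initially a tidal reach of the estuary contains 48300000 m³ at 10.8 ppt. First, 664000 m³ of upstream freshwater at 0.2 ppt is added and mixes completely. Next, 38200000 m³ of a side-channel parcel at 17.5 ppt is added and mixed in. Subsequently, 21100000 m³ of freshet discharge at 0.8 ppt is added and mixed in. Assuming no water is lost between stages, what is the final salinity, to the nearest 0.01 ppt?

Mass of salt is conserved:
Initial salt = 48,300,000×10.8 = 521,640,000
After stage 1: salt = 521,640,000 + 664,000×0.2 = 521,772,800; volume = 48,964,000 m³; S = 10.656 ppt
After stage 2: salt = 521,772,800 + 38,200,000×17.5 = 1,190,272,800; volume = 87,164,000 m³; S = 13.656 ppt
After stage 3: salt = 1,190,272,800 + 21,100,000×0.8 = 1,207,152,800; volume = 108,264,000 m³
S = 1,207,152,800 / 108,264,000 = 11.1501 ppt

11.15 ppt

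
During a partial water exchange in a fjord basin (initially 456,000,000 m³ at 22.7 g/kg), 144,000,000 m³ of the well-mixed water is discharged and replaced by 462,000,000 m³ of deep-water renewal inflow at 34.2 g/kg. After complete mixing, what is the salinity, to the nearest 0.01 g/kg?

Remaining after removal: 312,000,000 m³ at 22.7 g/kg (salt = 7,082,400,000)
After addition: salt = 7,082,400,000 + 462,000,000×34.2 = 22,882,800,000; volume = 774,000,000 m³
S = 22,882,800,000 / 774,000,000 = 29.5643 g/kg

29.56 g/kg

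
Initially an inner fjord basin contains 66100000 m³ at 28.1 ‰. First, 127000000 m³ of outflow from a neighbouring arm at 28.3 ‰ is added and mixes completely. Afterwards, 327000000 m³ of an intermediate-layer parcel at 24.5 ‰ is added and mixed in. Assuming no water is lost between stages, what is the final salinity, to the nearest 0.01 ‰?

25.89 ‰

Total salt / total volume:
Initial salt = 66,100,000×28.1 = 1,857,410,000
After stage 1: salt = 1,857,410,000 + 127,000,000×28.3 = 5,451,510,000; volume = 193,100,000 m³; S = 28.232 ‰
After stage 2: salt = 5,451,510,000 + 327,000,000×24.5 = 13,463,010,000; volume = 520,100,000 m³
S = 13,463,010,000 / 520,100,000 = 25.8854 ‰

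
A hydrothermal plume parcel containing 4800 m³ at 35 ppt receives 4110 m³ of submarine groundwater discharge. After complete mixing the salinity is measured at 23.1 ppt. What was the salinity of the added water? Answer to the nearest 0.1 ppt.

Salt balance: 4,800×35 + 4,110×S = 8,910×23.1
168,000 + 4,110·S = 205,821
S = (205,821 − 168,000) / 4,110 = 9.2022 ppt

9.2 ppt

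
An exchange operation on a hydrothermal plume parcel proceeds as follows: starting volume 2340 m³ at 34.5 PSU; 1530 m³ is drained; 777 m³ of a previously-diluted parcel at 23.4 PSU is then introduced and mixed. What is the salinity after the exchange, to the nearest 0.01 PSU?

Remaining after removal: 810 m³ at 34.5 PSU (salt = 27,945)
After addition: salt = 27,945 + 777×23.4 = 46,126.8; volume = 1,587 m³
S = 46,126.8 / 1,587 = 29.0654 PSU

29.07 PSU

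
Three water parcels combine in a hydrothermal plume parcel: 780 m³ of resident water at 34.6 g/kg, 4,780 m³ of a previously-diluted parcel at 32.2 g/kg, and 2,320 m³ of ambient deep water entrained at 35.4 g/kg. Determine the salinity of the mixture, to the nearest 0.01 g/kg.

Conserving salt mass:
salt = 780×34.6 + 4,780×32.2 + 2,320×35.4 = 26,988 + 153,916 + 82,128 = 263,032
volume = 780 + 4,780 + 2,320 = 7,880 m³
S = 263,032 / 7,880 = 33.3797 g/kg

33.38 g/kg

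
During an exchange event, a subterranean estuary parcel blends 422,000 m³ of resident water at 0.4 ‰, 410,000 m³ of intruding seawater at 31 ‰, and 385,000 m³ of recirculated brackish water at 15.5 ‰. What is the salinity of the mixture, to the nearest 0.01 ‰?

15.49 ‰

Total salt / total volume:
salt = 422,000×0.4 + 410,000×31 + 385,000×15.5 = 168,800 + 12,710,000 + 5,967,500 = 18,846,300
volume = 422,000 + 410,000 + 385,000 = 1,217,000 m³
S = 18,846,300 / 1,217,000 = 15.4859 ‰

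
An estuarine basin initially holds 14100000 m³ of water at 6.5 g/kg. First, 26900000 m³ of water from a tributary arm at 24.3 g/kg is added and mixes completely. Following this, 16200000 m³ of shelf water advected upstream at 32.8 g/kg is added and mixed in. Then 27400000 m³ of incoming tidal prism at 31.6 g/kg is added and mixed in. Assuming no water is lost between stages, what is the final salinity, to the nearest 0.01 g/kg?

By conservation of dissolved salt,
Initial salt = 14,100,000×6.5 = 91,650,000
After stage 1: salt = 91,650,000 + 26,900,000×24.3 = 745,320,000; volume = 41,000,000 m³; S = 18.179 g/kg
After stage 2: salt = 745,320,000 + 16,200,000×32.8 = 1,276,680,000; volume = 57,200,000 m³; S = 22.32 g/kg
After stage 3: salt = 1,276,680,000 + 27,400,000×31.6 = 2,142,520,000; volume = 84,600,000 m³
S = 2,142,520,000 / 84,600,000 = 25.3253 g/kg

25.33 g/kg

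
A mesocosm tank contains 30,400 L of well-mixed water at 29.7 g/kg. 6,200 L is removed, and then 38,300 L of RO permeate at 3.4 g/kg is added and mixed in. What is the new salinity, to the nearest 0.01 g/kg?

13.58 g/kg

Remaining after removal: 24,200 L at 29.7 g/kg (salt = 718,740)
After addition: salt = 718,740 + 38,300×3.4 = 848,960; volume = 62,500 L
S = 848,960 / 62,500 = 13.5834 g/kg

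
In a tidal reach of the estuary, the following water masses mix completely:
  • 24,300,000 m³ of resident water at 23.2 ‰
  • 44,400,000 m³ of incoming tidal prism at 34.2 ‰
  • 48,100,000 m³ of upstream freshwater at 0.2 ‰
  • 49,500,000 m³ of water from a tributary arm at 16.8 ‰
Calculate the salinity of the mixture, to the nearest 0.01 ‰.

17.58 ‰

Conserving salt mass:
salt = 24,300,000×23.2 + 44,400,000×34.2 + 48,100,000×0.2 + 49,500,000×16.8 = 563,760,000 + 1,518,480,000 + 9,620,000 + 831,600,000 = 2,923,460,000
volume = 24,300,000 + 44,400,000 + 48,100,000 + 49,500,000 = 166,300,000 m³
S = 2,923,460,000 / 166,300,000 = 17.5794 ‰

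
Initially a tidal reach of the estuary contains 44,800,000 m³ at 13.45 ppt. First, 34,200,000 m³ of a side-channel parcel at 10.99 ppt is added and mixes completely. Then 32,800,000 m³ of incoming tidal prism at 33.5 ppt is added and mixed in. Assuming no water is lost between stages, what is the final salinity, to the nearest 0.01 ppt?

18.58 ppt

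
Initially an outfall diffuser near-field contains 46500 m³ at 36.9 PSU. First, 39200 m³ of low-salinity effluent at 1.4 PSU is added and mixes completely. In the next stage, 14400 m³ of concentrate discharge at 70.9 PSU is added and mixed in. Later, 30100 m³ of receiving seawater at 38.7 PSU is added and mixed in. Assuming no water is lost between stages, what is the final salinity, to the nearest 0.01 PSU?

30.39 PSU

Mass of salt is conserved:
Initial salt = 46,500×36.9 = 1,715,850
After stage 1: salt = 1,715,850 + 39,200×1.4 = 1,770,730; volume = 85,700 m³; S = 20.662 PSU
After stage 2: salt = 1,770,730 + 14,400×70.9 = 2,791,690; volume = 100,100 m³; S = 27.889 PSU
After stage 3: salt = 2,791,690 + 30,100×38.7 = 3,956,560; volume = 130,200 m³
S = 3,956,560 / 130,200 = 30.3883 PSU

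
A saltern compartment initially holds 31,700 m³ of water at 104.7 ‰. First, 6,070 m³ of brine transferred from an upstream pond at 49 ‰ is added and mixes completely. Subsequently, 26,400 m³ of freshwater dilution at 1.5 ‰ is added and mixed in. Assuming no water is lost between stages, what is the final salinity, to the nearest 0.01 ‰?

56.97 ‰

Weighted by volume,
Initial salt = 31,700×104.7 = 3,318,990
After stage 1: salt = 3,318,990 + 6,070×49 = 3,616,420; volume = 37,770 m³; S = 95.748 ‰
After stage 2: salt = 3,616,420 + 26,400×1.5 = 3,656,020; volume = 64,170 m³
S = 3,656,020 / 64,170 = 56.974 ‰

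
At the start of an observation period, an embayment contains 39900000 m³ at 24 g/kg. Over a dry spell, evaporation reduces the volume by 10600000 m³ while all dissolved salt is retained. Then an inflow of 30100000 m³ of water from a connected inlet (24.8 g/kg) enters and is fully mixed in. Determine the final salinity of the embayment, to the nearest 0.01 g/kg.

28.69 g/kg

After evaporation: salt = 39,900,000×24 = 957,600,000; volume = 39,900,000 − 10,600,000 = 29,300,000 m³
After mixing: salt = 957,600,000 + 30,100,000×24.8 = 1,704,080,000; volume = 29,300,000 + 30,100,000 = 59,400,000 m³
S = 1,704,080,000 / 59,400,000 = 28.6882 g/kg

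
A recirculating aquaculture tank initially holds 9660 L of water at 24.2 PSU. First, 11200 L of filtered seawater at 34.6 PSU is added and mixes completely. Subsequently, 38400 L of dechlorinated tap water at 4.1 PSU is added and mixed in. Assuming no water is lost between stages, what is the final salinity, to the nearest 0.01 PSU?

13.14 PSU

Salt balance:
Initial salt = 9,660×24.2 = 233,772
After stage 1: salt = 233,772 + 11,200×34.6 = 621,292; volume = 20,860 L; S = 29.784 PSU
After stage 2: salt = 621,292 + 38,400×4.1 = 778,732; volume = 59,260 L
S = 778,732 / 59,260 = 13.1409 PSU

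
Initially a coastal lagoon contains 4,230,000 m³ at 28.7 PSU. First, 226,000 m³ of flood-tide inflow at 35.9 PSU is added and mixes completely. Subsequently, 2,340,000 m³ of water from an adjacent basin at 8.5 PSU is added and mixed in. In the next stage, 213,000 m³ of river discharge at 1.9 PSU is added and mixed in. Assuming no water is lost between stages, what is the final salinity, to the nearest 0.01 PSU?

Conserving salt mass:
Initial salt = 4,230,000×28.7 = 121,401,000
After stage 1: salt = 121,401,000 + 226,000×35.9 = 129,514,400; volume = 4,456,000 m³; S = 29.065 PSU
After stage 2: salt = 129,514,400 + 2,340,000×8.5 = 149,404,400; volume = 6,796,000 m³; S = 21.984 PSU
After stage 3: salt = 149,404,400 + 213,000×1.9 = 149,809,100; volume = 7,009,000 m³
S = 149,809,100 / 7,009,000 = 21.3738 PSU

21.37 PSU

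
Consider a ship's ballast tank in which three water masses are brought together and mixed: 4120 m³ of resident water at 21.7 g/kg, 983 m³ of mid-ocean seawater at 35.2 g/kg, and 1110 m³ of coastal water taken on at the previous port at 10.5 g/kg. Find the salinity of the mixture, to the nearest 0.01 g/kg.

Mass of salt is conserved:
salt = 4,120×21.7 + 983×35.2 + 1,110×10.5 = 89,404 + 34,601.6 + 11,655 = 135,660.6
volume = 4,120 + 983 + 1,110 = 6,213 m³
S = 135,660.6 / 6,213 = 21.835 g/kg

21.83 g/kg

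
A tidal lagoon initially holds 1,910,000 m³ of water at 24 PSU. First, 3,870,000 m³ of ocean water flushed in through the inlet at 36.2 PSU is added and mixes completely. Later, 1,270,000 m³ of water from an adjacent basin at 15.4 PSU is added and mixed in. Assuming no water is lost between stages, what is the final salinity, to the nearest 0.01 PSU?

Total salt / total volume:
Initial salt = 1,910,000×24 = 45,840,000
After stage 1: salt = 45,840,000 + 3,870,000×36.2 = 185,934,000; volume = 5,780,000 m³; S = 32.169 PSU
After stage 2: salt = 185,934,000 + 1,270,000×15.4 = 205,492,000; volume = 7,050,000 m³
S = 205,492,000 / 7,050,000 = 29.1478 PSU

29.15 PSU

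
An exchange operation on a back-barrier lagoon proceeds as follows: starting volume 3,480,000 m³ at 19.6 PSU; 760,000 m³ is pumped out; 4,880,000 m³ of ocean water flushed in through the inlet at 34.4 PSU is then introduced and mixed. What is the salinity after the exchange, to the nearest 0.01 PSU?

Remaining after removal: 2,720,000 m³ at 19.6 PSU (salt = 53,312,000)
After addition: salt = 53,312,000 + 4,880,000×34.4 = 221,184,000; volume = 7,600,000 m³
S = 221,184,000 / 7,600,000 = 29.1032 PSU

29.10 PSU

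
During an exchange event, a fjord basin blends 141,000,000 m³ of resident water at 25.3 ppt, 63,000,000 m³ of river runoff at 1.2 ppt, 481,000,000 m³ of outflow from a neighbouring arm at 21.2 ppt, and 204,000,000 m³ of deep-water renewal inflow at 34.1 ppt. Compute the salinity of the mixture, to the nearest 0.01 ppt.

By conservation of dissolved salt,
salt = 141,000,000×25.3 + 63,000,000×1.2 + 481,000,000×21.2 + 204,000,000×34.1 = 3,567,300,000 + 75,600,000 + 10,197,200,000 + 6,956,400,000 = 20,796,500,000
volume = 141,000,000 + 63,000,000 + 481,000,000 + 204,000,000 = 889,000,000 m³
S = 20,796,500,000 / 889,000,000 = 23.3931 ppt

23.39 ppt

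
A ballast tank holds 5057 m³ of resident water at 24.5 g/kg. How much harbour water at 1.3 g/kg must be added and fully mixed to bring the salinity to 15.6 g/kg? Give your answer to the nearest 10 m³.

Salt balance: 5,057×24.5 + V×1.3 = (5,057+V)×15.6
123,896.5 + 1.3V = 78,889.2 + 15.6V
45,007.3 = 14.3V
V = 3,147.36 m³

3150 m³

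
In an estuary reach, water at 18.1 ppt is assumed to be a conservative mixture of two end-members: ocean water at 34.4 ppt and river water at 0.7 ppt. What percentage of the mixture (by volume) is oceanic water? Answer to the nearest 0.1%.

51.6%

Let g be the oceanic fraction. Salt balance per unit volume:
g×34.4 + (1−g)×0.7 = 18.1
g = (18.1 − 0.7) / (34.4 − 0.7) = 17.4/33.7 = 0.5163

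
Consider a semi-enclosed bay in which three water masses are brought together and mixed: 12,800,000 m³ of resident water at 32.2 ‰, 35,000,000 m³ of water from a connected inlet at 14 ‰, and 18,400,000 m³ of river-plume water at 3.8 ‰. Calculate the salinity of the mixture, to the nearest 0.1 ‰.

Mass of salt is conserved:
salt = 12,800,000×32.2 + 35,000,000×14 + 18,400,000×3.8 = 412,160,000 + 490,000,000 + 69,920,000 = 972,080,000
volume = 12,800,000 + 35,000,000 + 18,400,000 = 66,200,000 m³
S = 972,080,000 / 66,200,000 = 14.684 ‰

14.7 ‰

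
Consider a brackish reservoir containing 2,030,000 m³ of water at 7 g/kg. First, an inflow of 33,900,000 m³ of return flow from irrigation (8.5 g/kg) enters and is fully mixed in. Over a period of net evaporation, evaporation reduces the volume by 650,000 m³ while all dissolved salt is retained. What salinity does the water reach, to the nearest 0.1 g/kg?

After mixing: salt = 2,030,000×7 + 33,900,000×8.5 = 302,360,000; volume = 35,930,000 m³
After evaporation: salt unchanged = 302,360,000; volume = 35,930,000 − 650,000 = 35,280,000 m³
S = 302,360,000 / 35,280,000 = 8.5703 g/kg

8.6 g/kg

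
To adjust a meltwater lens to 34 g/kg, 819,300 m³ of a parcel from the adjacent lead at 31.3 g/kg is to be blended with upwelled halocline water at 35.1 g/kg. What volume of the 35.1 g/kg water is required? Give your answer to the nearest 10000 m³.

Salt balance: 819,300×31.3 + V×35.1 = (819,300+V)×34
25,644,090 + 35.1V = 27,856,200 + 34V
2,212,110 = 1.1V
V = 2,011,009.09 m³

2010000 m³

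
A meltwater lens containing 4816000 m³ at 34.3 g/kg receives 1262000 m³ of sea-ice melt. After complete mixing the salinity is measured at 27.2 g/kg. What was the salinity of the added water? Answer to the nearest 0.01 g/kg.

Salt balance: 4,816,000×34.3 + 1,262,000×S = 6,078,000×27.2
165,188,800 + 1,262,000·S = 165,321,600
S = (165,321,600 − 165,188,800) / 1,262,000 = 0.1052 g/kg

0.11 g/kg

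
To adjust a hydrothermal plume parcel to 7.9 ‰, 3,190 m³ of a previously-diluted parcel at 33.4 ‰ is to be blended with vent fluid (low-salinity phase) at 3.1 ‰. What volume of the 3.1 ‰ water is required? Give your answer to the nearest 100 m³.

16900 m³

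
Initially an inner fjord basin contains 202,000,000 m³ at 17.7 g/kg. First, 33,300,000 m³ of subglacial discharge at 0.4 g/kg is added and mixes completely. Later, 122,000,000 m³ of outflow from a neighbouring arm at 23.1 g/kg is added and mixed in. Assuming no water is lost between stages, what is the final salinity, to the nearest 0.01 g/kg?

Total salt / total volume:
Initial salt = 202,000,000×17.7 = 3,575,400,000
After stage 1: salt = 3,575,400,000 + 33,300,000×0.4 = 3,588,720,000; volume = 235,300,000 m³; S = 15.252 g/kg
After stage 2: salt = 3,588,720,000 + 122,000,000×23.1 = 6,406,920,000; volume = 357,300,000 m³
S = 6,406,920,000 / 357,300,000 = 17.9315 g/kg

17.93 g/kg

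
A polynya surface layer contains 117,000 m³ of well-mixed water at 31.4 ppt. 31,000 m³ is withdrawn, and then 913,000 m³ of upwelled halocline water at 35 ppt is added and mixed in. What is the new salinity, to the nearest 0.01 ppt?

Remaining after removal: 86,000 m³ at 31.4 ppt (salt = 2,700,400)
After addition: salt = 2,700,400 + 913,000×35 = 34,655,400; volume = 999,000 m³
S = 34,655,400 / 999,000 = 34.6901 ppt

34.69 ppt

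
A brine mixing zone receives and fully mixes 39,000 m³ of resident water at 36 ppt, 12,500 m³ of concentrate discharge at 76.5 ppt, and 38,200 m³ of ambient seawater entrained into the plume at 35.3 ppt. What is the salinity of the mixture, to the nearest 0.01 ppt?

41.35 ppt

Salt balance:
salt = 39,000×36 + 12,500×76.5 + 38,200×35.3 = 1,404,000 + 956,250 + 1,348,460 = 3,708,710
volume = 39,000 + 12,500 + 38,200 = 89,700 m³
S = 3,708,710 / 89,700 = 41.3457 ppt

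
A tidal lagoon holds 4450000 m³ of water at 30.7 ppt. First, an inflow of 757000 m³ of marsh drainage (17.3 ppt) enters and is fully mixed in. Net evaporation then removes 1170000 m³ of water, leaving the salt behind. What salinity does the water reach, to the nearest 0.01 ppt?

37.08 ppt

After mixing: salt = 4,450,000×30.7 + 757,000×17.3 = 149,711,100; volume = 5,207,000 m³
After evaporation: salt unchanged = 149,711,100; volume = 5,207,000 − 1,170,000 = 4,037,000 m³
S = 149,711,100 / 4,037,000 = 37.0847 ppt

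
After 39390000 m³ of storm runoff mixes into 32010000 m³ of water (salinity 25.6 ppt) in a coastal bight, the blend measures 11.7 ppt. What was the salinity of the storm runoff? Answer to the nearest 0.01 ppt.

0.40 ppt

Salt balance: 32,010,000×25.6 + 39,390,000×S = 71,400,000×11.7
819,456,000 + 39,390,000·S = 835,380,000
S = (835,380,000 − 819,456,000) / 39,390,000 = 0.4043 ppt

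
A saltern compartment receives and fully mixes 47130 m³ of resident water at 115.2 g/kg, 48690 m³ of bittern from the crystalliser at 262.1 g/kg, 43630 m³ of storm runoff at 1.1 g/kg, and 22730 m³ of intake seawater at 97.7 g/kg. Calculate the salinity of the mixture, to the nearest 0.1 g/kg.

126.2 g/kg

Conserving salt mass:
salt = 47,130×115.2 + 48,690×262.1 + 43,630×1.1 + 22,730×97.7 = 5,429,376 + 12,761,649 + 47,993 + 2,220,721 = 20,459,739
volume = 47,130 + 48,690 + 43,630 + 22,730 = 162,180 m³
S = 20,459,739 / 162,180 = 126.155 g/kg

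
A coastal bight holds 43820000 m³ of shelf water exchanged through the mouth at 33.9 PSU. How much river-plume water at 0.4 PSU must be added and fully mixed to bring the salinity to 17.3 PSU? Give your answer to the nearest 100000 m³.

Salt balance: 43,820,000×33.9 + V×0.4 = (43,820,000+V)×17.3
1,485,498,000 + 0.4V = 758,086,000 + 17.3V
727,412,000 = 16.9V
V = 43,042,130.18 m³

43000000 m³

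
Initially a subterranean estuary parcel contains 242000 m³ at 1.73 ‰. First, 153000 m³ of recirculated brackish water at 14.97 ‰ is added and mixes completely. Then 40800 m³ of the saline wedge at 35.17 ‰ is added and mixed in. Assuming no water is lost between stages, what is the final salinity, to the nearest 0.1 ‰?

9.5 ‰

By conservation of dissolved salt,
Initial salt = 242,000×1.73 = 418,660
After stage 1: salt = 418,660 + 153,000×14.97 = 2,709,070; volume = 395,000 m³; S = 6.858 ‰
After stage 2: salt = 2,709,070 + 40,800×35.17 = 4,144,006; volume = 435,800 m³
S = 4,144,006 / 435,800 = 9.509 ‰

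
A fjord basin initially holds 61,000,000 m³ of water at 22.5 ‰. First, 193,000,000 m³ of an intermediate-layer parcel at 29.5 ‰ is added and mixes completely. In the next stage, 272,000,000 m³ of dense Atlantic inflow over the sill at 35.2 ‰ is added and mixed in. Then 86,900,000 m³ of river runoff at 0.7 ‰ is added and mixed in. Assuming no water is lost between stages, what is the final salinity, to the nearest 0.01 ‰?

27.25 ‰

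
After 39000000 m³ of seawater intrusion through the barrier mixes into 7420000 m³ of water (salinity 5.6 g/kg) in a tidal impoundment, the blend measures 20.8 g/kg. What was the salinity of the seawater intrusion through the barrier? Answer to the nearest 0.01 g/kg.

Salt balance: 7,420,000×5.6 + 39,000,000×S = 46,420,000×20.8
41,552,000 + 39,000,000·S = 965,536,000
S = (965,536,000 − 41,552,000) / 39,000,000 = 23.6919 g/kg

23.69 g/kg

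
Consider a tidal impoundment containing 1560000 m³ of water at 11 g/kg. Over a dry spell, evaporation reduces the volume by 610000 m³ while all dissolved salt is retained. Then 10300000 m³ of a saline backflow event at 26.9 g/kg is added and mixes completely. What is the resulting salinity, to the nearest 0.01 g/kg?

26.15 g/kg

After evaporation: salt = 1,560,000×11 = 17,160,000; volume = 1,560,000 − 610,000 = 950,000 m³
After mixing: salt = 17,160,000 + 10,300,000×26.9 = 294,230,000; volume = 950,000 + 10,300,000 = 11,250,000 m³
S = 294,230,000 / 11,250,000 = 26.1538 g/kg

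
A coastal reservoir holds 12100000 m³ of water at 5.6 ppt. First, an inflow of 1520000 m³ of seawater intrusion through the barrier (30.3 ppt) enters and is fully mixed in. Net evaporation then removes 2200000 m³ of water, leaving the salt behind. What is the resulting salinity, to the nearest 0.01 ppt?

After mixing: salt = 12,100,000×5.6 + 1,520,000×30.3 = 113,816,000; volume = 13,620,000 m³
After evaporation: salt unchanged = 113,816,000; volume = 13,620,000 − 2,200,000 = 11,420,000 m³
S = 113,816,000 / 11,420,000 = 9.9664 ppt

9.97 ppt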